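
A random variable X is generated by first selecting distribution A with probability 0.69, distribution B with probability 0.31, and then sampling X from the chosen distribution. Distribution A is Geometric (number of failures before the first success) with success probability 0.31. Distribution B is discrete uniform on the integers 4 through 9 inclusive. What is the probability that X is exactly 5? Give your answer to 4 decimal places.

0.0851

Conditional on each component, P(X = 5): A: 0.048485; B: 0.166667.
By total probability, P(X = 5) = 0.69·0.048485 + 0.31·0.166667 = 0.0851213.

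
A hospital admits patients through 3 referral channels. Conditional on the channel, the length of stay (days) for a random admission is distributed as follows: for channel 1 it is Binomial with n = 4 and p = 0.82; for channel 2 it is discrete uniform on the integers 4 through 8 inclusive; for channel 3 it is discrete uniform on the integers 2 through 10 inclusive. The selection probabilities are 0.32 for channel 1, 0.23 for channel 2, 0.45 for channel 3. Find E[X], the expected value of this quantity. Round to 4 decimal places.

5.1296

Component means — 1: 3.28; 2: 6; 3: 6.
E[X] = 0.32·3.28 + 0.23·6 + 0.45·6 = 5.1296.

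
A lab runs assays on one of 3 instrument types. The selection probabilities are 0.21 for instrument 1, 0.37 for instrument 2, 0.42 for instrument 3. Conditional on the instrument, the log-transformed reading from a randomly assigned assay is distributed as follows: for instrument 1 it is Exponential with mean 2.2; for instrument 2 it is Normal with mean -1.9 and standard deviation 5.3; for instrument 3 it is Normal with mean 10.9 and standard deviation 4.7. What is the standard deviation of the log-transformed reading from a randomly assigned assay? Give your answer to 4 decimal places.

Per component, 1: μ=2.2, E[X²]=9.68; 2: μ=-1.9, E[X²]=31.7; 3: μ=10.9, E[X²]=140.9.
E[X] = 0.21·2.2 + 0.37·-1.9 + 0.42·10.9 = 4.337.
E[X²] = 0.21·9.68 + 0.37·31.7 + 0.42·140.9 = 72.9398.
Var(X) = E[X²] − (E[X])² = 72.9398 − 18.8096 = 54.1302.
SD(X) = √54.1302 = 7.35732.

7.3573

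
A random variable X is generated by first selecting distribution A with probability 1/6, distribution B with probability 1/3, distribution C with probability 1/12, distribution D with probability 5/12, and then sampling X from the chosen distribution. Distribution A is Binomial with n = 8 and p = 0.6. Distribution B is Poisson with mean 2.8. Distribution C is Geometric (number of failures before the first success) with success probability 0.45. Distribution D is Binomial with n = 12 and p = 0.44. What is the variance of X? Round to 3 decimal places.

Per component, A: μ=4.8, E[X²]=24.96; B: μ=2.8, E[X²]=10.64; C: μ=1.22222, E[X²]=4.20988; D: μ=5.28, E[X²]=30.8352.
E[X] = 0.166667·4.8 + 0.333333·2.8 + 0.0833333·1.22222 + 0.416667·5.28 = 4.03519.
E[X²] = 0.166667·24.96 + 0.333333·10.64 + 0.0833333·4.20988 + 0.416667·30.8352 = 20.9055.
Var(X) = E[X²] − (E[X])² = 20.9055 − 16.2827 = 4.62277.

4.623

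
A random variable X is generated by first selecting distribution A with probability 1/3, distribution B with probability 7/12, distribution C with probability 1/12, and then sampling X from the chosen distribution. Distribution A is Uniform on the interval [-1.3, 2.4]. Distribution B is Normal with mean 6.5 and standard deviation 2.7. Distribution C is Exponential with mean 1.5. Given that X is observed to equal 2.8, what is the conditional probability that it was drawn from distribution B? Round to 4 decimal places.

Likelihoods f(2.8 | ·): A: 0; B: 0.057778; C: 0.103092.
Posterior ∝ prior × likelihood. Numerator for B: 0.583333·0.057778 = 0.0337038.
Normalizing constant: 0.333333·0 + 0.583333·0.057778 + 0.0833333·0.103092 = 0.0422948.
P(B | observation) = 0.0337038 / 0.0422948 = 0.796878.

0.7969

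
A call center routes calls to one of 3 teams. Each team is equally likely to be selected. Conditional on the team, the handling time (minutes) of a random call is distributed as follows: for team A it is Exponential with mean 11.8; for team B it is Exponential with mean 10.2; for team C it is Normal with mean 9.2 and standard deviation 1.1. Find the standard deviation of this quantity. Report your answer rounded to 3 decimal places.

Per component, A: μ=11.8, E[X²]=278.48; B: μ=10.2, E[X²]=208.08; C: μ=9.2, E[X²]=85.85.
E[X] = 0.333333·11.8 + 0.333333·10.2 + 0.333333·9.2 = 10.4.
E[X²] = 0.333333·278.48 + 0.333333·208.08 + 0.333333·85.85 = 190.803.
Var(X) = E[X²] − (E[X])² = 190.803 − 108.16 = 82.6433.
SD(X) = √82.6433 = 9.09084.

9.091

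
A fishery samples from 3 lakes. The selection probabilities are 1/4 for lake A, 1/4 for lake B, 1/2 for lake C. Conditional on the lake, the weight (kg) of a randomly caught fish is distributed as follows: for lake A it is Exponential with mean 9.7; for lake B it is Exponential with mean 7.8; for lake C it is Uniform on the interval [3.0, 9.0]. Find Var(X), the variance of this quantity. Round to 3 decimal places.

42.574

Per component, A: μ=9.7, E[X²]=188.18; B: μ=7.8, E[X²]=121.68; C: μ=6, E[X²]=39.
E[X] = 0.25·9.7 + 0.25·7.8 + 0.5·6 = 7.375.
E[X²] = 0.25·188.18 + 0.25·121.68 + 0.5·39 = 96.965.
Var(X) = E[X²] − (E[X])² = 96.965 − 54.3906 = 42.5744.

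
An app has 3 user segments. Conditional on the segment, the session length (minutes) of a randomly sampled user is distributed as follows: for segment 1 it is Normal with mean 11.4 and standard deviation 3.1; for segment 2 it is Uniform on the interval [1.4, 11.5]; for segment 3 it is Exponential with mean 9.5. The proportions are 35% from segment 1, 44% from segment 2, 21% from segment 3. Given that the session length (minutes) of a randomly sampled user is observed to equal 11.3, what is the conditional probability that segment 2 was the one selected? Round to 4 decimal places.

Likelihoods f(11.3 | ·): 1: 0.128624; 2: 0.0990099; 3: 0.0320401.
Posterior ∝ prior × likelihood. Numerator for 2: 0.44·0.0990099 = 0.0435644.
Normalizing constant: 0.35·0.128624 + 0.44·0.0990099 + 0.21·0.0320401 = 0.0953112.
P(2 | observation) = 0.0435644 / 0.0953112 = 0.457075.

0.4571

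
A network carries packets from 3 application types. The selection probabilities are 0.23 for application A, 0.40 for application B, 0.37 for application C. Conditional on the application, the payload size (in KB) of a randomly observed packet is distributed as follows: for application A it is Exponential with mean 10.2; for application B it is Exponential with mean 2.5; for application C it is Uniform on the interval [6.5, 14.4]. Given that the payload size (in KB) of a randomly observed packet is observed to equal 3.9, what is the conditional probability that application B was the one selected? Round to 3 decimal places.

0.686

Likelihoods f(3.9 | ·): A: 0.0668877; B: 0.0840544; C: 0.
Posterior ∝ prior × likelihood. Numerator for B: 0.4·0.0840544 = 0.0336218.
Normalizing constant: 0.23·0.0668877 + 0.4·0.0840544 + 0.37·0 = 0.0490059.
P(B | observation) = 0.0336218 / 0.0490059 = 0.686075.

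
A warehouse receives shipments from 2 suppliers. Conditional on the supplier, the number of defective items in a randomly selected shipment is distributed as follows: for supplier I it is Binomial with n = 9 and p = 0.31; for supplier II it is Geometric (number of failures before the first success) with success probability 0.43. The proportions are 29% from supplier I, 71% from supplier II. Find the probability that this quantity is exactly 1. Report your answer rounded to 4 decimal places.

Conditional on each supplier, P(X = 1): I: 0.14335; II: 0.2451.
By total probability, P(X = 1) = 0.29·0.14335 + 0.71·0.2451 = 0.215592.

0.2156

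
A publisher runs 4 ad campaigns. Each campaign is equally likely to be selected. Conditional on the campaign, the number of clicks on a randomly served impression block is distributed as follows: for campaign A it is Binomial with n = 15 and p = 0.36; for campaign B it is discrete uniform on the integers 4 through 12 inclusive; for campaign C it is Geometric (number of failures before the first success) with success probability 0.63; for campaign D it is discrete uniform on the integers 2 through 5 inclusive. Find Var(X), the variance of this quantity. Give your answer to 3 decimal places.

Per component, A: μ=5.4, E[X²]=32.616; B: μ=8, E[X²]=70.6667; C: μ=0.587302, E[X²]=1.27715; D: μ=3.5, E[X²]=13.5.
E[X] = 0.25·5.4 + 0.25·8 + 0.25·0.587302 + 0.25·3.5 = 4.37183.
E[X²] = 0.25·32.616 + 0.25·70.6667 + 0.25·1.27715 + 0.25·13.5 = 29.515.
Var(X) = E[X²] − (E[X])² = 29.515 − 19.1129 = 10.4021.

10.402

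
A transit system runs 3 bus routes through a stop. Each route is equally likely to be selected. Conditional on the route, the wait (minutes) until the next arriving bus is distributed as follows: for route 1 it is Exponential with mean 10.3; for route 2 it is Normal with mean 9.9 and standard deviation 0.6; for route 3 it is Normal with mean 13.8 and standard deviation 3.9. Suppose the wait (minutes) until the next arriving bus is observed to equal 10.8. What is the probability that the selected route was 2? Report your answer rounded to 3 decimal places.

Likelihoods f(10.8 | ·): 1: 0.0340241; 2: 0.215863; 3: 0.076095.
Posterior ∝ prior × likelihood. Numerator for 2: 0.333333·0.215863 = 0.0719542.
Normalizing constant: 0.333333·0.0340241 + 0.333333·0.215863 + 0.333333·0.076095 = 0.108661.
P(2 | observation) = 0.0719542 / 0.108661 = 0.662193.

0.662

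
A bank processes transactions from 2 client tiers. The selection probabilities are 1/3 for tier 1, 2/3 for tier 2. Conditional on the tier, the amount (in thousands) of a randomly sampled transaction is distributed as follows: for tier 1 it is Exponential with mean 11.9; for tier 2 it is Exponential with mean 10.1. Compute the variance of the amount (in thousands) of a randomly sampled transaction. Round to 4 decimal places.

Per component, 1: μ=11.9, E[X²]=283.22; 2: μ=10.1, E[X²]=204.02.
E[X] = 0.333333·11.9 + 0.666667·10.1 = 10.7.
E[X²] = 0.333333·283.22 + 0.666667·204.02 = 230.42.
Var(X) = E[X²] − (E[X])² = 230.42 − 114.49 = 115.93.

115.9300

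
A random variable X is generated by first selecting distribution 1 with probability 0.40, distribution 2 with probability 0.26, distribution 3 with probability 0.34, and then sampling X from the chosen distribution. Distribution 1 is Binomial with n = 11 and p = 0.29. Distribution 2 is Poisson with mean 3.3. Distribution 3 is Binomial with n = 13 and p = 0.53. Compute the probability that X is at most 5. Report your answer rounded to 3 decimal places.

0.677

Conditional on each component, P(X ≤ 5): 1: 0.932562; 2: 0.882877; 3: 0.219962.
By total probability, P(X ≤ 5) = 0.4·0.932562 + 0.26·0.882877 + 0.34·0.219962 = 0.67736.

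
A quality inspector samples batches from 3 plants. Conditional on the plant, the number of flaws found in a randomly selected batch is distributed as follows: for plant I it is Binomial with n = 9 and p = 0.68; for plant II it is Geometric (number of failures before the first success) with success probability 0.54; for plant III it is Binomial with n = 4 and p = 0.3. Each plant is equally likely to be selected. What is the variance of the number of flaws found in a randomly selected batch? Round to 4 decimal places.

Per component, I: μ=6.12, E[X²]=39.4128; II: μ=0.851852, E[X²]=2.30316; III: μ=1.2, E[X²]=2.28.
E[X] = 0.333333·6.12 + 0.333333·0.851852 + 0.333333·1.2 = 2.72395.
E[X²] = 0.333333·39.4128 + 0.333333·2.30316 + 0.333333·2.28 = 14.6653.
Var(X) = E[X²] − (E[X])² = 14.6653 − 7.41991 = 7.24541.

7.2454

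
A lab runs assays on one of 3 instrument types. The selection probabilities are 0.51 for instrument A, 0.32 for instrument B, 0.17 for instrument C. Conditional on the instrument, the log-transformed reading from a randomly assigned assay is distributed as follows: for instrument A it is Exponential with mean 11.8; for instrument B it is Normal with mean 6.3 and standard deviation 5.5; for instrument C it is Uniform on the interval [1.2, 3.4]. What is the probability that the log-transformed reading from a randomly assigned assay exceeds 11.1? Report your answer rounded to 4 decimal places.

Conditional on each instrument, P(X > 11.1): A: 0.390363; B: 0.191406; C: 0.
By total probability, P(X > 11.1) = 0.51·0.390363 + 0.32·0.191406 + 0.17·0 = 0.260335.

0.2603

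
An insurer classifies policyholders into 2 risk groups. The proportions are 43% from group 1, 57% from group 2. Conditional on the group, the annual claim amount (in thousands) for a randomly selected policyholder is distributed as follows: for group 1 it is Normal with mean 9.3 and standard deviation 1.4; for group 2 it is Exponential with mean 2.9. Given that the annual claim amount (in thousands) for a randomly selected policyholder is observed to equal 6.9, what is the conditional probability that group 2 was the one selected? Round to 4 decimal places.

Likelihoods f(6.9 | ·): 1: 0.0655594; 2: 0.031936.
Posterior ∝ prior × likelihood. Numerator for 2: 0.57·0.031936 = 0.0182035.
Normalizing constant: 0.43·0.0655594 + 0.57·0.031936 = 0.0463941.
P(2 | observation) = 0.0182035 / 0.0463941 = 0.392367.

0.3924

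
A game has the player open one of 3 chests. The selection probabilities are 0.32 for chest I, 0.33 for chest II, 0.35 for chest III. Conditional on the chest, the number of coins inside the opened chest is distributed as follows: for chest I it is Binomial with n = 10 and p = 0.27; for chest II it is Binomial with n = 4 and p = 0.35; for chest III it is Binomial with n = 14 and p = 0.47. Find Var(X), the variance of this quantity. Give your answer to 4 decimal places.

Per component, I: μ=2.7, E[X²]=9.261; II: μ=1.4, E[X²]=2.87; III: μ=6.58, E[X²]=46.7838.
E[X] = 0.32·2.7 + 0.33·1.4 + 0.35·6.58 = 3.629.
E[X²] = 0.32·9.261 + 0.33·2.87 + 0.35·46.7838 = 20.285.
Var(X) = E[X²] − (E[X])² = 20.285 − 13.1696 = 7.11531.

7.1153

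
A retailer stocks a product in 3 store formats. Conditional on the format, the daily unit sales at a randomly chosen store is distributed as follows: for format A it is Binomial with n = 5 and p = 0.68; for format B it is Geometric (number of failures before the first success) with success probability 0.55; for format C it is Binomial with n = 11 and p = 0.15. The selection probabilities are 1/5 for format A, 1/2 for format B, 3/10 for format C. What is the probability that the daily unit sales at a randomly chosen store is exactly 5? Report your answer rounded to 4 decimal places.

0.0381

Conditional on each format, P(X = 5): A: 0.145393; B: 0.010149; C: 0.0132316.
By total probability, P(X = 5) = 0.2·0.145393 + 0.5·0.010149 + 0.3·0.0132316 = 0.0381227.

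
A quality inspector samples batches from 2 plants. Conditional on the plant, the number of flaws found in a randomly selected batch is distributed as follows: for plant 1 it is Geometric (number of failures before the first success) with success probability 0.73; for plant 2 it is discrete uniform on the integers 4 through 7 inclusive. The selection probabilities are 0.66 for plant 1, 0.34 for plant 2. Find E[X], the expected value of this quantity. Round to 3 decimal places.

2.114

Component means — 1: 0.369863; 2: 5.5.
E[X] = 0.66·0.369863 + 0.34·5.5 = 2.11411.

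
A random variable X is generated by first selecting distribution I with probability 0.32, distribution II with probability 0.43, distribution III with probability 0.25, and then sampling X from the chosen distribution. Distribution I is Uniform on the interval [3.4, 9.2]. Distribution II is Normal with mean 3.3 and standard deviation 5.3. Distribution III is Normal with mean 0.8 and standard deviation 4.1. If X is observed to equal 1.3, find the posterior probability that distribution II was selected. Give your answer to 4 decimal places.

0.5552

Likelihoods f(1.3 | ·): I: 0; II: 0.0700991; III: 0.0965821.
Posterior ∝ prior × likelihood. Numerator for II: 0.43·0.0700991 = 0.0301426.
Normalizing constant: 0.32·0 + 0.43·0.0700991 + 0.25·0.0965821 = 0.0542882.
P(II | observation) = 0.0301426 / 0.0542882 = 0.555234.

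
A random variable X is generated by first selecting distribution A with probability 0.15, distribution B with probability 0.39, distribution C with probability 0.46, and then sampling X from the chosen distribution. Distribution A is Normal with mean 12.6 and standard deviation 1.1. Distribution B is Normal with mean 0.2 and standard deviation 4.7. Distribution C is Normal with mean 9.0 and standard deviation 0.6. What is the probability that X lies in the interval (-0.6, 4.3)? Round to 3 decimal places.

Conditional on each component, P(-0.6 < X < 4.3): A: 2.25375e-14; B: 0.376067; C: 2.38698e-15.
By total probability, P(-0.6 < X < 4.3) = 0.15·2.25375e-14 + 0.39·0.376067 + 0.46·2.38698e-15 = 0.146666.

0.147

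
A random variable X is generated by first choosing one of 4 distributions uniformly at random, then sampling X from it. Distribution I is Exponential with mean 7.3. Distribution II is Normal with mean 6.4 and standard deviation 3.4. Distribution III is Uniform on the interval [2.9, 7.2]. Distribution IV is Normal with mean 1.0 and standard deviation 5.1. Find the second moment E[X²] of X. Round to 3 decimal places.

For each component E[X²] = Var + (mean)², giving I: 106.58; II: 52.52; III: 27.0433; IV: 27.01.
Overall E[X²] = 0.25·106.58 + 0.25·52.52 + 0.25·27.0433 + 0.25·27.01 = 53.2883.

53.288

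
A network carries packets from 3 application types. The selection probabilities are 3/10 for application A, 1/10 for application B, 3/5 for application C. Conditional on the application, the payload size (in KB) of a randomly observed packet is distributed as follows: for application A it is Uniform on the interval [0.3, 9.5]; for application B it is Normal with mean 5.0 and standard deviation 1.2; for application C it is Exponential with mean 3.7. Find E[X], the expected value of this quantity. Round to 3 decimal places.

4.190

Component means — A: 4.9; B: 5; C: 3.7.
E[X] = 0.3·4.9 + 0.1·5 + 0.6·3.7 = 4.19.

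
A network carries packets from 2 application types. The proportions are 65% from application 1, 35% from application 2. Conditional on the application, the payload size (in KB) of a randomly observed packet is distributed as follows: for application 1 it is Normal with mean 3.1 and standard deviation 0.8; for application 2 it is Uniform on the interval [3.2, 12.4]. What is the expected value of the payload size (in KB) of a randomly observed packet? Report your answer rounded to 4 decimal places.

Component means — 1: 3.1; 2: 7.8.
E[X] = 0.65·3.1 + 0.35·7.8 = 4.745.

4.7450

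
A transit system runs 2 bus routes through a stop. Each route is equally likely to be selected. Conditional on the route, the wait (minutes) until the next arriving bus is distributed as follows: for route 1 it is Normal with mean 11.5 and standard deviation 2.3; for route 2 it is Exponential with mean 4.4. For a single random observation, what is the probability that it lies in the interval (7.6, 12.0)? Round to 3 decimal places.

Conditional on each route, P(7.6 < X < 12.0): 1: 0.541072; 2: 0.112371.
By total probability, P(7.6 < X < 12.0) = 0.5·0.541072 + 0.5·0.112371 = 0.326722.

0.327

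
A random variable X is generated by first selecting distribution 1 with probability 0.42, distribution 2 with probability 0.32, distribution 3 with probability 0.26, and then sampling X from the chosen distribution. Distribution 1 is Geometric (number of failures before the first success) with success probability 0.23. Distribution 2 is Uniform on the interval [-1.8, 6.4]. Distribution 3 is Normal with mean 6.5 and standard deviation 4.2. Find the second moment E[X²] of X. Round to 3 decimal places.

29.878

For each component E[X²] = Var + (mean)², giving 1: 25.7637; 2: 10.8933; 3: 59.89.
Overall E[X²] = 0.42·25.7637 + 0.32·10.8933 + 0.26·59.89 = 29.878.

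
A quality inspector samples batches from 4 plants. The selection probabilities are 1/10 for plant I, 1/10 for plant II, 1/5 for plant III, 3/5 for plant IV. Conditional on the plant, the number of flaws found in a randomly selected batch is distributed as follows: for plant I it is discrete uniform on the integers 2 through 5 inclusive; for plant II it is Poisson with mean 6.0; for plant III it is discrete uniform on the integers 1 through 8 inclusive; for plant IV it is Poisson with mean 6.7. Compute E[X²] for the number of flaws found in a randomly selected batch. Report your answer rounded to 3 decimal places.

41.604

For each component E[X²] = Var + (mean)², giving I: 13.5; II: 42; III: 25.5; IV: 51.59.
Overall E[X²] = 0.1·13.5 + 0.1·42 + 0.2·25.5 + 0.6·51.59 = 41.604.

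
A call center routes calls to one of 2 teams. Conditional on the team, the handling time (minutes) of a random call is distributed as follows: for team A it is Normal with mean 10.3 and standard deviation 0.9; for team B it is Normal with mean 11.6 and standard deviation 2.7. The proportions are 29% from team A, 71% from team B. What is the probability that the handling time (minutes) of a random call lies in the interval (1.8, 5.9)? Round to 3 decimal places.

Conditional on each team, P(1.8 < X < 5.9): A: 5.07034e-07; B: 0.0172395.
By total probability, P(1.8 < X < 5.9) = 0.29·5.07034e-07 + 0.71·0.0172395 = 0.0122402.

0.012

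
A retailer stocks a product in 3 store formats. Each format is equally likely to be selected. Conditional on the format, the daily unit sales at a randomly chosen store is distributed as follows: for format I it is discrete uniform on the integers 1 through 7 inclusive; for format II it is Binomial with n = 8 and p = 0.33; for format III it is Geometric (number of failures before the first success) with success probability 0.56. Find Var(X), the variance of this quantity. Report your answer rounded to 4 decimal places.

Per component, I: μ=4, E[X²]=20; II: μ=2.64, E[X²]=8.7384; III: μ=0.785714, E[X²]=2.02041.
E[X] = 0.333333·4 + 0.333333·2.64 + 0.333333·0.785714 = 2.47524.
E[X²] = 0.333333·20 + 0.333333·8.7384 + 0.333333·2.02041 = 10.2529.
Var(X) = E[X²] − (E[X])² = 10.2529 − 6.1268 = 4.12613.

4.1261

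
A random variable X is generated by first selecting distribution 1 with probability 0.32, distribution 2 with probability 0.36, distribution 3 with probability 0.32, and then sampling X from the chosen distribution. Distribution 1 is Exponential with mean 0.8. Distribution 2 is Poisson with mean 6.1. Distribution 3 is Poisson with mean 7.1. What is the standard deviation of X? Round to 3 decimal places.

Per component, 1: μ=0.8, E[X²]=1.28; 2: μ=6.1, E[X²]=43.31; 3: μ=7.1, E[X²]=57.51.
E[X] = 0.32·0.8 + 0.36·6.1 + 0.32·7.1 = 4.724.
E[X²] = 0.32·1.28 + 0.36·43.31 + 0.32·57.51 = 34.4044.
Var(X) = E[X²] − (E[X])² = 34.4044 − 22.3162 = 12.0882.
SD(X) = √12.0882 = 3.47681.

3.477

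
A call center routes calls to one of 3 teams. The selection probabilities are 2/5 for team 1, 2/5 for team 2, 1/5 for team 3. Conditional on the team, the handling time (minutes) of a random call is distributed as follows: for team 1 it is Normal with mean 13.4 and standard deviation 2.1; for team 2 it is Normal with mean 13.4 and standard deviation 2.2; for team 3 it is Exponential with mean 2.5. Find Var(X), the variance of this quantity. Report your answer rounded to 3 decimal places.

23.960

Per component, 1: μ=13.4, E[X²]=183.97; 2: μ=13.4, E[X²]=184.4; 3: μ=2.5, E[X²]=12.5.
E[X] = 0.4·13.4 + 0.4·13.4 + 0.2·2.5 = 11.22.
E[X²] = 0.4·183.97 + 0.4·184.4 + 0.2·12.5 = 149.848.
Var(X) = E[X²] − (E[X])² = 149.848 − 125.888 = 23.9596.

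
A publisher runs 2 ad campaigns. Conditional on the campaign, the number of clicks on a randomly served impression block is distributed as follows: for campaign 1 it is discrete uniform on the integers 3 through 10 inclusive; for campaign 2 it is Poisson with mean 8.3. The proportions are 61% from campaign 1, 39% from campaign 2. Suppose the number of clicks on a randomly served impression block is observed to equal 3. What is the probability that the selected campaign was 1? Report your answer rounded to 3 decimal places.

0.892

Likelihoods P(X=3 | ·): 1: 0.125; 2: 0.0236831.
Posterior ∝ prior × likelihood. Numerator for 1: 0.61·0.125 = 0.07625.
Normalizing constant: 0.61·0.125 + 0.39·0.0236831 = 0.0854864.
P(1 | observation) = 0.07625 / 0.0854864 = 0.891955.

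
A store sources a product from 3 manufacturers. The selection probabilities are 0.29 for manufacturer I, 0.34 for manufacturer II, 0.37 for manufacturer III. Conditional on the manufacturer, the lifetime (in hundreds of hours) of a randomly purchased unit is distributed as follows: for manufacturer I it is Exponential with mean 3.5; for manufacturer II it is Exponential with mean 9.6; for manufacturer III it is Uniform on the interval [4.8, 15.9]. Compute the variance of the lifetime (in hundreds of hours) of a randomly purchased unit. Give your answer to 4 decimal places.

47.4603

Per component, I: μ=3.5, E[X²]=24.5; II: μ=9.6, E[X²]=184.32; III: μ=10.35, E[X²]=117.39.
E[X] = 0.29·3.5 + 0.34·9.6 + 0.37·10.35 = 8.1085.
E[X²] = 0.29·24.5 + 0.34·184.32 + 0.37·117.39 = 113.208.
Var(X) = E[X²] − (E[X])² = 113.208 − 65.7478 = 47.4603.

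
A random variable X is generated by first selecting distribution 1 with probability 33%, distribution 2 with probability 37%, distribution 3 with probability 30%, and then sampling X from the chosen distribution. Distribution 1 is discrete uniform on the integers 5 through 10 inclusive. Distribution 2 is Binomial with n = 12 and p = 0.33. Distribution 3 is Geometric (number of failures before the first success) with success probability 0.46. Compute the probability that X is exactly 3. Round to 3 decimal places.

0.101

Conditional on each component, P(X = 3): 1: 0; 2: 0.215099; 3: 0.0724334.
By total probability, P(X = 3) = 0.33·0 + 0.37·0.215099 + 0.3·0.0724334 = 0.101317.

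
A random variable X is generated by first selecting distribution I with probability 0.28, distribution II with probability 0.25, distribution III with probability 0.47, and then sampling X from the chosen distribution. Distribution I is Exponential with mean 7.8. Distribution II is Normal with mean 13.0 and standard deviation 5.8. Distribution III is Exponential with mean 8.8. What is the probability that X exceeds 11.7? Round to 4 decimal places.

Conditional on each component, P(X > 11.7): I: 0.22313; II: 0.588675; III: 0.264598.
By total probability, P(X > 11.7) = 0.28·0.22313 + 0.25·0.588675 + 0.47·0.264598 = 0.334006.

0.3340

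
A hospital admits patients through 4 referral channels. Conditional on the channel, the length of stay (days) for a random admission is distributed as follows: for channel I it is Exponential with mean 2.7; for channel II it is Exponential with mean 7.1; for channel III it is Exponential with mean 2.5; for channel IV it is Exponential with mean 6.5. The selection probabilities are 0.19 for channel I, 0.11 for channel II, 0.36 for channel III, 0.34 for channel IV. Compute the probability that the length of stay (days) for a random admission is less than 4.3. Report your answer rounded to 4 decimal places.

Conditional on each channel, P(X < 4.3): I: 0.796602; II: 0.454272; III: 0.820934; IV: 0.483943.
By total probability, P(X < 4.3) = 0.19·0.796602 + 0.11·0.454272 + 0.36·0.820934 + 0.34·0.483943 = 0.661401.

0.6614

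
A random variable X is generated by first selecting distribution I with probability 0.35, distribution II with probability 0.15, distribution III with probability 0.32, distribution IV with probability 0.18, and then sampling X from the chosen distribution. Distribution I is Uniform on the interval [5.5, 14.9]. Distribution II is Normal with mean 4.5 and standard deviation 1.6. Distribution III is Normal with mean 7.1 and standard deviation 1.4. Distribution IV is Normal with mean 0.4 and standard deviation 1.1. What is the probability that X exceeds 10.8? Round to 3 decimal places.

0.154

Conditional on each component, P(X > 10.8): I: 0.43617; II: 4.11675e-05; III: 0.00411049; IV: 0.
By total probability, P(X > 10.8) = 0.35·0.43617 + 0.15·4.11675e-05 + 0.32·0.00411049 + 0.18·0 = 0.153981.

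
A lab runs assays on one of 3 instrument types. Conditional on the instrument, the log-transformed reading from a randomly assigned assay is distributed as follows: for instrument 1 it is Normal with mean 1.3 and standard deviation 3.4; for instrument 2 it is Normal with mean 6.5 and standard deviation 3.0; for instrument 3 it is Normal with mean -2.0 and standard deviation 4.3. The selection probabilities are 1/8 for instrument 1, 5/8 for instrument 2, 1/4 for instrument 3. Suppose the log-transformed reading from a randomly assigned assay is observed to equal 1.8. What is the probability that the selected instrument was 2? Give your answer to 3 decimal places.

Likelihoods f(1.8 | ·): 1: 0.116074; 2: 0.0389774; 3: 0.0627853.
Posterior ∝ prior × likelihood. Numerator for 2: 0.625·0.0389774 = 0.0243609.
Normalizing constant: 0.125·0.116074 + 0.625·0.0389774 + 0.25·0.0627853 = 0.0545665.
P(2 | observation) = 0.0243609 / 0.0545665 = 0.446444.

0.446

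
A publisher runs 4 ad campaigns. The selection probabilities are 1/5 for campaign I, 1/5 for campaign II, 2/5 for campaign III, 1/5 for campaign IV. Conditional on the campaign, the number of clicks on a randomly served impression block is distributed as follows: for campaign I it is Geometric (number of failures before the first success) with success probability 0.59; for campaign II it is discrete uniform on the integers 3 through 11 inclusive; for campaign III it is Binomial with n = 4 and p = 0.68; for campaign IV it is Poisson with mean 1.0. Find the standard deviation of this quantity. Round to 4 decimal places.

Per component, I: μ=0.694915, E[X²]=1.66073; II: μ=7, E[X²]=55.6667; III: μ=2.72, E[X²]=8.2688; IV: μ=1, E[X²]=2.
E[X] = 0.2·0.694915 + 0.2·7 + 0.4·2.72 + 0.2·1 = 2.82698.
E[X²] = 0.2·1.66073 + 0.2·55.6667 + 0.4·8.2688 + 0.2·2 = 15.173.
Var(X) = E[X²] − (E[X])² = 15.173 − 7.99183 = 7.18117.
SD(X) = √7.18117 = 2.67977.

2.6798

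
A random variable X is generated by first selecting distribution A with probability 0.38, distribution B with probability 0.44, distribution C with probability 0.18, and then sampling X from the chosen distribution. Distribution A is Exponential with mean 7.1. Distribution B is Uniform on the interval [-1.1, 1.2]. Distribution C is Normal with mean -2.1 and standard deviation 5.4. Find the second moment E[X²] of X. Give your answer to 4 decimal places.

For each component E[X²] = Var + (mean)², giving A: 100.82; B: 0.443333; C: 33.57.
Overall E[X²] = 0.38·100.82 + 0.44·0.443333 + 0.18·33.57 = 44.5493.

44.5493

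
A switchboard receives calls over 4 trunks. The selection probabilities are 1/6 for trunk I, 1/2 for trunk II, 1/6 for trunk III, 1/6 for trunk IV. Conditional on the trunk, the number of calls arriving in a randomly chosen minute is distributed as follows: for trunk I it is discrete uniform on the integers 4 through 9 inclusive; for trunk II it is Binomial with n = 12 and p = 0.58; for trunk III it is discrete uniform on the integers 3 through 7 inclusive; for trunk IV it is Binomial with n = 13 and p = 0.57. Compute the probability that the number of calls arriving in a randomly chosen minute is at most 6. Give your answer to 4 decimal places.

0.4616

Conditional on each trunk, P(X ≤ 6): I: 0.5; II: 0.388938; III: 0.8; IV: 0.302532.
By total probability, P(X ≤ 6) = 0.166667·0.5 + 0.5·0.388938 + 0.166667·0.8 + 0.166667·0.302532 = 0.461558.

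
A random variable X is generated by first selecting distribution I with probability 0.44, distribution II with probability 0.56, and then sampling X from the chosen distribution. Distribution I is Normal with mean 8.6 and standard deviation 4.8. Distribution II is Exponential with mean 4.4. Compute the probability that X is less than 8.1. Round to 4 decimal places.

0.6729

Conditional on each component, P(X < 8.1): I: 0.458519; II: 0.841327.
By total probability, P(X < 8.1) = 0.44·0.458519 + 0.56·0.841327 = 0.672891.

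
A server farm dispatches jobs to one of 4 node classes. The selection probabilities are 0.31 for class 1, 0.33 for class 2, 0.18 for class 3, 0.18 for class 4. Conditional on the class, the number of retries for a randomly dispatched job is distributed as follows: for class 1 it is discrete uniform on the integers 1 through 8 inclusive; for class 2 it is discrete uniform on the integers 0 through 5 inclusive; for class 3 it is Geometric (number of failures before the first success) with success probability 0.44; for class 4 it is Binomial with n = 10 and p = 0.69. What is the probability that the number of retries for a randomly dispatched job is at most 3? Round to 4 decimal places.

Conditional on each class, P(X ≤ 3): 1: 0.375; 2: 0.666667; 3: 0.901655; 4: 0.0128637.
By total probability, P(X ≤ 3) = 0.31·0.375 + 0.33·0.666667 + 0.18·0.901655 + 0.18·0.0128637 = 0.500863.

0.5009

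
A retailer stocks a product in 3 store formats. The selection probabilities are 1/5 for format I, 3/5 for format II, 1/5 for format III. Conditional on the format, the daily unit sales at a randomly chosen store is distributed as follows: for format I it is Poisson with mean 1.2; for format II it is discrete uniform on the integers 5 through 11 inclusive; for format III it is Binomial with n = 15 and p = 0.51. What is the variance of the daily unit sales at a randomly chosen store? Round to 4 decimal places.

Per component, I: μ=1.2, E[X²]=2.64; II: μ=8, E[X²]=68; III: μ=7.65, E[X²]=62.271.
E[X] = 0.2·1.2 + 0.6·8 + 0.2·7.65 = 6.57.
E[X²] = 0.2·2.64 + 0.6·68 + 0.2·62.271 = 53.7822.
Var(X) = E[X²] − (E[X])² = 53.7822 − 43.1649 = 10.6173.

10.6173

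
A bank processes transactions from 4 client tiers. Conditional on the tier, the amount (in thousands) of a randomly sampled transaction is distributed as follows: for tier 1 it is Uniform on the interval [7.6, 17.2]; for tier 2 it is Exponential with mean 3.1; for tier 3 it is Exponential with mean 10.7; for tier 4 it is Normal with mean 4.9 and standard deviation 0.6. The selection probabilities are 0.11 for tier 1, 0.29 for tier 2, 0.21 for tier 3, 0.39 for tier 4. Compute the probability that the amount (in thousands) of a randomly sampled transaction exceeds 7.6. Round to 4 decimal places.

Conditional on each tier, P(X > 7.6): 1: 1; 2: 0.0861545; 3: 0.491506; 4: 3.39767e-06.
By total probability, P(X > 7.6) = 0.11·1 + 0.29·0.0861545 + 0.21·0.491506 + 0.39·3.39767e-06 = 0.238202.

0.2382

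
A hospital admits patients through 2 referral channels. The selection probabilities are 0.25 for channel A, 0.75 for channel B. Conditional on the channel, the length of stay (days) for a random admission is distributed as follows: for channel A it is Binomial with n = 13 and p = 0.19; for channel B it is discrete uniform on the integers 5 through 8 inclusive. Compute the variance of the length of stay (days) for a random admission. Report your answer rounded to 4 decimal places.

Per component, A: μ=2.47, E[X²]=8.1016; B: μ=6.5, E[X²]=43.5.
E[X] = 0.25·2.47 + 0.75·6.5 = 5.4925.
E[X²] = 0.25·8.1016 + 0.75·43.5 = 34.6504.
Var(X) = E[X²] − (E[X])² = 34.6504 − 30.1676 = 4.48284.

4.4828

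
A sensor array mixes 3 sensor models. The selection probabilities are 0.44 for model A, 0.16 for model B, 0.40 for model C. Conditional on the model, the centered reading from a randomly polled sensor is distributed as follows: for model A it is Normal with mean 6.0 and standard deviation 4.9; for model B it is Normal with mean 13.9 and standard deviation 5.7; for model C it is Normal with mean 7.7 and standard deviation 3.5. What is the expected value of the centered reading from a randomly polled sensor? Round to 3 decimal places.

Component means — A: 6; B: 13.9; C: 7.7.
E[X] = 0.44·6 + 0.16·13.9 + 0.4·7.7 = 7.944.

7.944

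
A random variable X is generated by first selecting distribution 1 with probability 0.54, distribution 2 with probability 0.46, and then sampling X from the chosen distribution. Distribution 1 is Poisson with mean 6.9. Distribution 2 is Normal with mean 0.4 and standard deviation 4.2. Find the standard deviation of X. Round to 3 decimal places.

Per component, 1: μ=6.9, E[X²]=54.51; 2: μ=0.4, E[X²]=17.8.
E[X] = 0.54·6.9 + 0.46·0.4 = 3.91.
E[X²] = 0.54·54.51 + 0.46·17.8 = 37.6234.
Var(X) = E[X²] − (E[X])² = 37.6234 − 15.2881 = 22.3353.
SD(X) = √22.3353 = 4.72602.

4.726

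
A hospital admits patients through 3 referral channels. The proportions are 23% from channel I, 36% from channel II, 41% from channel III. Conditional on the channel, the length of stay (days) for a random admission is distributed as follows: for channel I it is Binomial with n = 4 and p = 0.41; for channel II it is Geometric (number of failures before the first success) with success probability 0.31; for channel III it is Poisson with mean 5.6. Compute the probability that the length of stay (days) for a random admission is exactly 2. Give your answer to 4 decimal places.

Conditional on each channel, P(X = 2): I: 0.351094; II: 0.147591; III: 0.0579825.
By total probability, P(X = 2) = 0.23·0.351094 + 0.36·0.147591 + 0.41·0.0579825 = 0.157657.

0.1577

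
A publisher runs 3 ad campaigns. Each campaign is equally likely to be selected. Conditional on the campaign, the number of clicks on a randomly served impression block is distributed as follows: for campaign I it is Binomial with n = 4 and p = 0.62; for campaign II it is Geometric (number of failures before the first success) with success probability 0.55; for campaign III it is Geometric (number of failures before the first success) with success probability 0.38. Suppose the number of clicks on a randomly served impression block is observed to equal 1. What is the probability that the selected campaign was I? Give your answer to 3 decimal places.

Likelihoods P(X=1 | ·): I: 0.136083; II: 0.2475; III: 0.2356.
Posterior ∝ prior × likelihood. Numerator for I: 0.333333·0.136083 = 0.0453609.
Normalizing constant: 0.333333·0.136083 + 0.333333·0.2475 + 0.333333·0.2356 = 0.206394.
P(I | observation) = 0.0453609 / 0.206394 = 0.219778.

0.220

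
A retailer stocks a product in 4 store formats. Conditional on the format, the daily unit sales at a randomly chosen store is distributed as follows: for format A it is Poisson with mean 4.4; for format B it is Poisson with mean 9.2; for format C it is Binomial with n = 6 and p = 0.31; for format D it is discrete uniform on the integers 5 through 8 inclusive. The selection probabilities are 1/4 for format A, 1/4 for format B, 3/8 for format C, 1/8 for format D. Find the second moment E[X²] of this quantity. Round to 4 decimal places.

36.6161

For each component E[X²] = Var + (mean)², giving A: 23.76; B: 93.84; C: 4.743; D: 43.5.
Overall E[X²] = 0.25·23.76 + 0.25·93.84 + 0.375·4.743 + 0.125·43.5 = 36.6161.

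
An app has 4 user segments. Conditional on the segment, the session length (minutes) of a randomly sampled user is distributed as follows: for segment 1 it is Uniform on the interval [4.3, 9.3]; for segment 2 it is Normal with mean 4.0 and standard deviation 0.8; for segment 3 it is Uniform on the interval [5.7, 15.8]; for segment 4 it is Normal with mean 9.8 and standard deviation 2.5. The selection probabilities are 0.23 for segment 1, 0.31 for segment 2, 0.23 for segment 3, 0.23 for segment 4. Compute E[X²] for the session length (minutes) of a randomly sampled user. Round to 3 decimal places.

For each component E[X²] = Var + (mean)², giving 1: 48.3233; 2: 16.64; 3: 124.063; 4: 102.29.
Overall E[X²] = 0.23·48.3233 + 0.31·16.64 + 0.23·124.063 + 0.23·102.29 = 68.334.

68.334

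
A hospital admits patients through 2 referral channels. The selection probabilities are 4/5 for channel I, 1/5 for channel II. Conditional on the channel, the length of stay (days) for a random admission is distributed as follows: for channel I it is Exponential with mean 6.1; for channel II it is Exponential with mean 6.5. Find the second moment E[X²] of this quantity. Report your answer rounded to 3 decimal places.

76.436

For each component E[X²] = Var + (mean)², giving I: 74.42; II: 84.5.
Overall E[X²] = 0.8·74.42 + 0.2·84.5 = 76.436.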